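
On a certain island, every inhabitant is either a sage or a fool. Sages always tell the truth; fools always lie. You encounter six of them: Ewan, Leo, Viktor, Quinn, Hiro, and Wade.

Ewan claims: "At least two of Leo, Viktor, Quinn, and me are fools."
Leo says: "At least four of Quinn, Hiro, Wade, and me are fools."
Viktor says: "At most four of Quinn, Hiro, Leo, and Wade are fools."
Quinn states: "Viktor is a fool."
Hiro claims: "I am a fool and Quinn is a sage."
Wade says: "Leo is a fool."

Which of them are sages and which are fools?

Ewan: sage, Leo: fool, Viktor: sage, Quinn: fool, Hiro: fool, Wade: sage

Regardless of anyone's role, Viktor's statement is true, so Viktor is a sage.
With that fixed, Quinn's statement is false, so Quinn is a fool.
With that fixed, Hiro's statement is false, so Hiro is a fool.
Consider Ewan. Suppose Ewan is a fool.
Then Ewan's own statement would have to be false, but it can't be — contradiction.
So Ewan is a sage.
Consider Leo. Suppose Leo is a sage.
Then Ewan's statement comes out false, contradicting Ewan being a sage.
So Leo is a fool.
With that fixed, Wade's statement is true, so Wade is a sage.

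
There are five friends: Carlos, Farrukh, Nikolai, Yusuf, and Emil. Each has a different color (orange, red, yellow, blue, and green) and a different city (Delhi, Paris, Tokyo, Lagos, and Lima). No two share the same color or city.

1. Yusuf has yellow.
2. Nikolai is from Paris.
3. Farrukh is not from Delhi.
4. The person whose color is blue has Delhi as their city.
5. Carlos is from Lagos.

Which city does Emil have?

With clues 1–2, Paris is impossible for Emil's city.
With clues 1–5, Lagos, Lima, and Tokyo are impossible for Emil's city.
That leaves Delhi.

Delhi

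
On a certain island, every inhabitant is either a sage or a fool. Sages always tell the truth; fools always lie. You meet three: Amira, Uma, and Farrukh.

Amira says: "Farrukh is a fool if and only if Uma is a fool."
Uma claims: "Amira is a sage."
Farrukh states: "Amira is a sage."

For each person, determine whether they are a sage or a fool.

Consider Amira. Suppose Amira is a fool.
Then no assignment of the remaining roles makes every statement match its speaker's type — contradiction.
So Amira is a sage.
With that fixed, Uma's statement is true, so Uma is a sage.
With that fixed, Farrukh's statement is true, so Farrukh is a sage.

Amira: sage, Uma: sage, Farrukh: sage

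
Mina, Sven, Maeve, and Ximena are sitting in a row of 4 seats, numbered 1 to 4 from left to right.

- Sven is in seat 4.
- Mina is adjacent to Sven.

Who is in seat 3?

Mina

With clue 1, Sven is ruled out for seat 3.
With clues 1–2, Maeve and Ximena are ruled out for seat 3.
So seat 3 is Mina.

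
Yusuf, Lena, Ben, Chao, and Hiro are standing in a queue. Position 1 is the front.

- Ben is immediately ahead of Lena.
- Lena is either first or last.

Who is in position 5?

Lena

With clue 1, Ben is ruled out for position 5.
With clues 1–2, Chao, Hiro, and Yusuf are ruled out for position 5.
So position 5 is Lena.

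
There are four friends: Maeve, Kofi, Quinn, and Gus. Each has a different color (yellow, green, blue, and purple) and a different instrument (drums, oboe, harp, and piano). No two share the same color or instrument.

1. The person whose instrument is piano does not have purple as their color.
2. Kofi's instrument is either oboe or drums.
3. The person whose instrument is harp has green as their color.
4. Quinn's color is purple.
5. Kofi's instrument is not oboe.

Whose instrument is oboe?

Quinn

With clues 1–4, Gus and Maeve are impossible for the one with instrument oboe.
With clues 1–5, Kofi is impossible for the one with instrument oboe.
That leaves Quinn.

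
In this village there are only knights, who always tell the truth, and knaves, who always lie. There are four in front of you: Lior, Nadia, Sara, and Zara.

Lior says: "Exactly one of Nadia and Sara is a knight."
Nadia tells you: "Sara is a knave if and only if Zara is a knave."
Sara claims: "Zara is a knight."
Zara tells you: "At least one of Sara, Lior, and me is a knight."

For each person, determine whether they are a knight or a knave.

Lior: knave, Nadia: knight, Sara: knight, Zara: knight

Consider Lior. Suppose Lior is a knight.
Then no assignment of the remaining roles makes every statement match its speaker's type — contradiction.
So Lior is a knave.
Consider Nadia. Suppose Nadia is a knave.
Then no assignment of the remaining roles makes every statement match its speaker's type — contradiction.
So Nadia is a knight.
Consider Sara. Suppose Sara is a knave.
Then Lior's statement comes out true, contradicting Lior being a knave.
So Sara is a knight.
With that fixed, Zara's statement is true, so Zara is a knight.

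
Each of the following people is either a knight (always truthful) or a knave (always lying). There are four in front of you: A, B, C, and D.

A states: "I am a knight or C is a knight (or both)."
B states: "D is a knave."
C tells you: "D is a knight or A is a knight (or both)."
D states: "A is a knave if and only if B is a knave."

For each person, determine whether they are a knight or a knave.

Consider A. Suppose A is a knight.
Then no assignment of the remaining roles makes every statement match its speaker's type — contradiction.
So A is a knave.
Consider B. Suppose B is a knave.
Then no assignment of the remaining roles makes every statement match its speaker's type — contradiction.
So B is a knight.
With that fixed, D's statement is false, so D is a knave.
With that fixed, C's statement is false, so C is a knave.

A: knave, B: knight, C: knave, D: knave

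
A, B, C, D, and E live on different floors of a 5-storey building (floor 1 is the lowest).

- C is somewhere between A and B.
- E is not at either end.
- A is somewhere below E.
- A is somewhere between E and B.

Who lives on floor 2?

With clues 1–3, B is ruled out for floor 2.
With clues 1–4, A, D, and E are ruled out for floor 2.
So floor 2 is C.

C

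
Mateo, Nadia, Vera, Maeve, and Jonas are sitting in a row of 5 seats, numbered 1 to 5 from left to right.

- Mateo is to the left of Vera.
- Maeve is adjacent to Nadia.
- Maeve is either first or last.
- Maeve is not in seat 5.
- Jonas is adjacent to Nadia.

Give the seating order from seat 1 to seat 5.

From clue 1: Mateo is in {1,2,3,4}.
From clues 1–3: Nadia is in {2,4}.
From clues 1–4: Maeve → seat 1, Nadia → seat 2.
From clues 1–5: Jonas → seat 3, Mateo → seat 4, Vera → seat 5.

Maeve, Nadia, Jonas, Mateo, Vera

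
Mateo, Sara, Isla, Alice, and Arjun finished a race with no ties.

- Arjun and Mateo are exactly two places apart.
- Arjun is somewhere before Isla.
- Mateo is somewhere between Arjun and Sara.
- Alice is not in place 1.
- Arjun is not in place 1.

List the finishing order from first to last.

Sara, Mateo, Alice, Arjun, Isla

From clues 1–2: Isla is in {2,3,4,5}.
From clues 1–3: Mateo is in {2,3,4}.
From clues 1–4: Mateo is in {2,3}.
From clues 1–5: Sara → place 1, Mateo → place 2, Alice → place 3, Arjun → place 4, Isla → place 5.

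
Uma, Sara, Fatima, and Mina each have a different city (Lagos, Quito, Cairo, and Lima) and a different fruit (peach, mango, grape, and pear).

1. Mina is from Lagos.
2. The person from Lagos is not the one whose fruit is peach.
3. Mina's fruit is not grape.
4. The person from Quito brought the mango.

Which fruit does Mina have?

pear

With clues 1–2, peach is impossible for Mina's fruit.
With clues 1–3, grape is impossible for Mina's fruit.
With clues 1–4, mango is impossible for Mina's fruit.
That leaves pear.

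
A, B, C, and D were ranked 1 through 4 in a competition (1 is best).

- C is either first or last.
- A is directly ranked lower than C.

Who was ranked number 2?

With clue 1, C is ruled out for rank 2.
With clues 1–2, B and D are ruled out for rank 2.
So rank 2 is A.

A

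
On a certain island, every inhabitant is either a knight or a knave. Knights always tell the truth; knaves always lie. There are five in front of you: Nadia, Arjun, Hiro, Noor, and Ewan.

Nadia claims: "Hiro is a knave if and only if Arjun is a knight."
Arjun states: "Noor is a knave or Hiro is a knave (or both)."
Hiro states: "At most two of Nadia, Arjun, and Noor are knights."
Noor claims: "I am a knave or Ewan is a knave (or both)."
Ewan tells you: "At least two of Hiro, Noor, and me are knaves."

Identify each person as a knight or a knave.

Consider Nadia. Suppose Nadia is a knave.
Then no assignment of the remaining roles makes every statement match its speaker's type — contradiction.
So Nadia is a knight.
Consider Arjun. Suppose Arjun is a knight.
Then no assignment of the remaining roles makes every statement match its speaker's type — contradiction.
So Arjun is a knave.
With that fixed, Hiro's statement is true, so Hiro is a knight.
Consider Noor. Suppose Noor is a knave.
Then Arjun's statement comes out true, contradicting Arjun being a knave.
So Noor is a knight.
With that fixed, Ewan's statement is false, so Ewan is a knave.

Nadia: knight, Arjun: knave, Hiro: knight, Noor: knight, Ewan: knave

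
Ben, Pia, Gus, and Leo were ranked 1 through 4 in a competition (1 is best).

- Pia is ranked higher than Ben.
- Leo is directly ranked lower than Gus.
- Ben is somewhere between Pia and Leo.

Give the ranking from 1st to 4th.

Pia, Ben, Gus, Leo

From clue 1: Ben is in {2,3,4}.
From clues 1–2: Ben is in {2,4}.
From clues 1–3: Pia → rank 1, Ben → rank 2, Gus → rank 3, Leo → rank 4.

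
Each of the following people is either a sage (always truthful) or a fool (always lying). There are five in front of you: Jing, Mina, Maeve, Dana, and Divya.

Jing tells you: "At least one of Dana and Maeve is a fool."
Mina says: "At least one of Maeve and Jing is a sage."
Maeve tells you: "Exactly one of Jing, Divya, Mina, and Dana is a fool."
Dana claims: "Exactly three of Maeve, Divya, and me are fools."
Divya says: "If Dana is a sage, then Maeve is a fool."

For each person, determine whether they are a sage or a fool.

Jing: sage, Mina: sage, Maeve: sage, Dana: fool, Divya: sage

Consider Jing. Suppose Jing is a fool.
Then no assignment of the remaining roles makes every statement match its speaker's type — contradiction.
So Jing is a sage.
With that fixed, Mina's statement is true, so Mina is a sage.
Consider Maeve. Suppose Maeve is a fool.
Then no assignment of the remaining roles makes every statement match its speaker's type — contradiction.
So Maeve is a sage.
With that fixed, Dana's statement is false, so Dana is a fool.
With that fixed, Divya's statement is true, so Divya is a sage.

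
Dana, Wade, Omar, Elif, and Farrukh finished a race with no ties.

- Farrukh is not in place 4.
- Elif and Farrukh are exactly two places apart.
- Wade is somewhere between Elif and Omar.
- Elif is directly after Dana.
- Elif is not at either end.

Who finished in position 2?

With clues 1–2, Elif is ruled out for place 2.
With clues 1–4, Farrukh and Omar are ruled out for place 2.
With clues 1–5, Wade is ruled out for place 2.
So place 2 is Dana.

Dana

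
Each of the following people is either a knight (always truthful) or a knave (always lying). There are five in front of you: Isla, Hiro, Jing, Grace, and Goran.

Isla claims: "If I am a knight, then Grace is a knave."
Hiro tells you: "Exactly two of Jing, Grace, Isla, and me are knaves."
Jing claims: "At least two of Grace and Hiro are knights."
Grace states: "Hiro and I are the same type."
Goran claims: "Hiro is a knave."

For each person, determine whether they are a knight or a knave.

Isla: knight, Hiro: knight, Jing: knave, Grace: knave, Goran: knave

Consider Isla. Suppose Isla is a knave.
Then Isla's own statement would have to be false, but it can't be — contradiction.
So Isla is a knight.
Consider Hiro. Suppose Hiro is a knave.
Then whichever role Grace has, Grace's statement has the wrong truth value — contradiction.
So Hiro is a knight.
With that fixed, Goran's statement is false, so Goran is a knave.
Consider Jing. Suppose Jing is a knight.
Then Hiro's statement comes out false, contradicting Hiro being a knight.
So Jing is a knave.
Consider Grace. Suppose Grace is a knight.
Then Isla's statement comes out false, contradicting Isla being a knight.
So Grace is a knave.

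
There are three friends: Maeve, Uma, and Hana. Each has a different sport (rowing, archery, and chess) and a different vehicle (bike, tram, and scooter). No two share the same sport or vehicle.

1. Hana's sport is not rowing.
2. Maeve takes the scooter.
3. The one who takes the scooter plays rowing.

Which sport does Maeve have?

rowing

With clues 1–3, archery and chess are impossible for Maeve's sport.
That leaves rowing.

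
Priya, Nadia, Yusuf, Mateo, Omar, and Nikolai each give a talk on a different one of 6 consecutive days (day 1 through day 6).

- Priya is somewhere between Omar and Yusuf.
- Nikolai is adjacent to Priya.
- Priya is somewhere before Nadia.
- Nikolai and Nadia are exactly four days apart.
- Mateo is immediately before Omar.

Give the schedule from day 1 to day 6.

Yusuf, Nikolai, Priya, Mateo, Omar, Nadia

From clue 1: Priya is in {2,3,4,5}.
From clues 1–3: Priya is in {2,3,4}.
From clues 1–4: Nikolai → day 2, Priya → day 3, Nadia → day 6.
From clues 1–5: Yusuf → day 1, Mateo → day 4, Omar → day 5.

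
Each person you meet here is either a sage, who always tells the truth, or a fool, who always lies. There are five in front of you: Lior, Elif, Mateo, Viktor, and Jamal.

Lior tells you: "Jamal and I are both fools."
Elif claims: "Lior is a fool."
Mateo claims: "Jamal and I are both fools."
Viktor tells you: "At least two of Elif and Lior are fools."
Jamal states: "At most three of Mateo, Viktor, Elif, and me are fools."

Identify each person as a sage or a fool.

Consider Lior. Suppose Lior is a sage.
Then Lior's own statement would have to be true, but it can't be — contradiction.
So Lior is a fool.
With that fixed, Elif's statement is true, so Elif is a sage.
With that fixed, Viktor's statement is false, so Viktor is a fool.
With that fixed, Jamal's statement is true, so Jamal is a sage.
With that fixed, Mateo's statement is false, so Mateo is a fool.

Lior: fool, Elif: sage, Mateo: fool, Viktor: fool, Jamal: sage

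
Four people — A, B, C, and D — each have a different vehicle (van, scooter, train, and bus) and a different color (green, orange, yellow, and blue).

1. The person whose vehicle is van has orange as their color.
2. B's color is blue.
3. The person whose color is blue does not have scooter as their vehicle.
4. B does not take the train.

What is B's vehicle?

With clues 1–2, van is impossible for B's vehicle.
With clues 1–3, scooter is impossible for B's vehicle.
With clues 1–4, train is impossible for B's vehicle.
That leaves bus.

bus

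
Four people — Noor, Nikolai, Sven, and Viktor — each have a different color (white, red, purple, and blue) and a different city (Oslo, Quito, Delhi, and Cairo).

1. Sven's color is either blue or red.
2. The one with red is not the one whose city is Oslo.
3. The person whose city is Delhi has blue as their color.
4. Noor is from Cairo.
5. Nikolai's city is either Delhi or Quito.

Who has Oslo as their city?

Viktor

With clues 1–3, Sven is impossible for the one with city Oslo.
With clues 1–4, Noor is impossible for the one with city Oslo.
With clues 1–5, Nikolai is impossible for the one with city Oslo.
That leaves Viktor.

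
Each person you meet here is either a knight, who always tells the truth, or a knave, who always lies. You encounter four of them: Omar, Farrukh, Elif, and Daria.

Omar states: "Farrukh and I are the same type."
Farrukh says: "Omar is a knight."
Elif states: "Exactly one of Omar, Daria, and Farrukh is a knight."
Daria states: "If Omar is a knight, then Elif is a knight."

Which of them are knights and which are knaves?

Consider Omar. Suppose Omar is a knave.
Then no assignment of the remaining roles makes every statement match its speaker's type — contradiction.
So Omar is a knight.
With that fixed, Farrukh's statement is true, so Farrukh is a knight.
With that fixed, Elif's statement is false, so Elif is a knave.
With that fixed, Daria's statement is false, so Daria is a knave.

Omar: knight, Farrukh: knight, Elif: knave, Daria: knave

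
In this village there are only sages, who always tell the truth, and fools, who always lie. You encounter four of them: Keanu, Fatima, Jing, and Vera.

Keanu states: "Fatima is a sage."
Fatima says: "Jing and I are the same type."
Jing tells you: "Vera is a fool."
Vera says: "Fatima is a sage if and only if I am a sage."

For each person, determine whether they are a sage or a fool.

Keanu: sage, Fatima: sage, Jing: sage, Vera: fool

Consider Keanu. Suppose Keanu is a fool.
Then no assignment of the remaining roles makes every statement match its speaker's type — contradiction.
So Keanu is a sage.
Consider Fatima. Suppose Fatima is a fool.
Then Keanu's statement comes out false, contradicting Keanu being a sage.
So Fatima is a sage.
Consider Jing. Suppose Jing is a fool.
Then Fatima's statement comes out false, contradicting Fatima being a sage.
So Jing is a sage.
Consider Vera. Suppose Vera is a sage.
Then Jing's statement comes out false, contradicting Jing being a sage.
So Vera is a fool.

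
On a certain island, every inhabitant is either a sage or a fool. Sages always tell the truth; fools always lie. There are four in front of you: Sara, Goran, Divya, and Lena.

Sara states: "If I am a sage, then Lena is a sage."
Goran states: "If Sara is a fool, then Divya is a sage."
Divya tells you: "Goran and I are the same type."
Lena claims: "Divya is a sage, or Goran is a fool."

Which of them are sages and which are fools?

Consider Sara. Suppose Sara is a fool.
Then Sara's own statement would have to be false, but it can't be — contradiction.
So Sara is a sage.
With that fixed, Goran's statement is true, so Goran is a sage.
Consider Divya. Suppose Divya is a fool.
Then no assignment of the remaining roles makes every statement match its speaker's type — contradiction.
So Divya is a sage.
With that fixed, Lena's statement is true, so Lena is a sage.

Sara: sage, Goran: sage, Divya: sage, Lena: sage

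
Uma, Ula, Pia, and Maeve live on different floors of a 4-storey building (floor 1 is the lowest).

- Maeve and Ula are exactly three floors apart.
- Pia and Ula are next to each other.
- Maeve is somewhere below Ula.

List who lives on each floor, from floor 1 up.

From clue 1: Uma is in {2,3}.
From clues 1–3: Maeve → floor 1, Uma → floor 2, Pia → floor 3, Ula → floor 4.

Maeve, Uma, Pia, Ula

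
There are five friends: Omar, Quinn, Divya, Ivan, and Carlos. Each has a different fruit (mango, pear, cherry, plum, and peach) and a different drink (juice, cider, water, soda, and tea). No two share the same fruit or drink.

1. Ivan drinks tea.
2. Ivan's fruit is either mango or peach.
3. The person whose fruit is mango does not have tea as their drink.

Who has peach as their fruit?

With clues 1–3, Carlos, Divya, Omar, and Quinn are impossible for the one with fruit peach.
That leaves Ivan.

Ivan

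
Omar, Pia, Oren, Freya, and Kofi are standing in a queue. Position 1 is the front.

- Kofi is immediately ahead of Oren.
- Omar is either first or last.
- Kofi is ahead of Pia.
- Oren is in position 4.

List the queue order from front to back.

Omar, Freya, Kofi, Oren, Pia

From clue 1: Oren is in {2,3,4,5}.
From clues 1–2: Omar is in {1,5}.
From clues 1–4: Omar → position 1, Freya → position 2, Kofi → position 3, Oren → position 4, Pia → position 5.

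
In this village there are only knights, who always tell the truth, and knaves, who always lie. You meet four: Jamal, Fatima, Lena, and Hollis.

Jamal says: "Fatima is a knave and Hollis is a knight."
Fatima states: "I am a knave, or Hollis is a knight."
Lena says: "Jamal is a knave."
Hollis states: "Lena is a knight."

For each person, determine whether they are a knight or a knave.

Jamal: knave, Fatima: knight, Lena: knight, Hollis: knight

Consider Jamal. Suppose Jamal is a knight.
Then no assignment of the remaining roles makes every statement match its speaker's type — contradiction.
So Jamal is a knave.
With that fixed, Lena's statement is true, so Lena is a knight.
With that fixed, Hollis's statement is true, so Hollis is a knight.
With that fixed, Fatima's statement is true, so Fatima is a knight.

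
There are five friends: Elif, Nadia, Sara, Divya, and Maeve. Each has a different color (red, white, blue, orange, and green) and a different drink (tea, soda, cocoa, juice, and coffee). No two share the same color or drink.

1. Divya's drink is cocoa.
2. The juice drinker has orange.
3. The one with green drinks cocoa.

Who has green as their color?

With clues 1–3, Elif, Maeve, Nadia, and Sara are impossible for the one with color green.
That leaves Divya.

Divya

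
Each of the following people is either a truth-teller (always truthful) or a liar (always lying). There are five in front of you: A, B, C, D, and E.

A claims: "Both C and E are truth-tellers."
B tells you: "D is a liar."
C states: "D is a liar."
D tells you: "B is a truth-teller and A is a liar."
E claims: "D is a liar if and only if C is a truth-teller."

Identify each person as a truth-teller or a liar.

A: truth-teller, B: truth-teller, C: truth-teller, D: liar, E: truth-teller

Consider A. Suppose A is a liar.
Then no assignment of the remaining roles makes every statement match its speaker's type — contradiction.
So A is a truth-teller.
With that fixed, D's statement is false, so D is a liar.
With that fixed, B's statement is true, so B is a truth-teller.
With that fixed, C's statement is true, so C is a truth-teller.
With that fixed, E's statement is true, so E is a truth-teller.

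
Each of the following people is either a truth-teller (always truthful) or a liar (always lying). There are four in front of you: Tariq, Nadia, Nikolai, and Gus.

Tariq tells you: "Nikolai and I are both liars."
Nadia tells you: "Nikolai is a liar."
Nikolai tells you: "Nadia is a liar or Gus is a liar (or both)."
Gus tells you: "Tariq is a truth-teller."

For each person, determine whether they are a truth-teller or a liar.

Tariq: liar, Nadia: liar, Nikolai: truth-teller, Gus: liar

Consider Tariq. Suppose Tariq is a truth-teller.
Then Tariq's own statement would have to be true, but it can't be — contradiction.
So Tariq is a liar.
With that fixed, Gus's statement is false, so Gus is a liar.
With that fixed, Nikolai's statement is true, so Nikolai is a truth-teller.
With that fixed, Nadia's statement is false, so Nadia is a liar.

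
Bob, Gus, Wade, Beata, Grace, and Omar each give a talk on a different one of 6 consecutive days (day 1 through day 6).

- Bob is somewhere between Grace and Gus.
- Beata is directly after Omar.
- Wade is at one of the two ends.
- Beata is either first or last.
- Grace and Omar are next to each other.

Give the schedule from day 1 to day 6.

From clue 1: Bob is in {2,3,4,5}.
From clues 1–3: Wade is in {1,6}.
From clues 1–4: Wade → day 1, Bob → day 3, Omar → day 5, Beata → day 6.
From clues 1–5: Gus → day 2, Grace → day 4.

Wade, Gus, Bob, Grace, Omar, Beata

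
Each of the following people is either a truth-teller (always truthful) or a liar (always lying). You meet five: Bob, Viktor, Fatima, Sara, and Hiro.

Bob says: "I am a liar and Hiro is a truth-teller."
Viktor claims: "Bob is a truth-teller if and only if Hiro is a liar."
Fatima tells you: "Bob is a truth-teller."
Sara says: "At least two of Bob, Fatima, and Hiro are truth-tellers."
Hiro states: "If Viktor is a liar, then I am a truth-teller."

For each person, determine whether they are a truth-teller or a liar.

Bob: liar, Viktor: liar, Fatima: liar, Sara: liar, Hiro: liar

Consider Bob. Suppose Bob is a truth-teller.
Then Bob's own statement would have to be true, but it can't be — contradiction.
So Bob is a liar.
With that fixed, Fatima's statement is false, so Fatima is a liar.
With that fixed, Sara's statement is false, so Sara is a liar.
Consider Viktor. Suppose Viktor is a truth-teller.
Then no assignment of the remaining roles makes every statement match its speaker's type — contradiction.
So Viktor is a liar.
Consider Hiro. Suppose Hiro is a truth-teller.
Then Bob's statement comes out true, contradicting Bob being a liar.
So Hiro is a liar.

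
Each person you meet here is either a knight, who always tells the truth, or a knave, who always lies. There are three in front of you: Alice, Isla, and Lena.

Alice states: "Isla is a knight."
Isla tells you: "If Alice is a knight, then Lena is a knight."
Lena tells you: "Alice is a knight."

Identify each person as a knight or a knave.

Consider Alice. Suppose Alice is a knave.
Then no assignment of the remaining roles makes every statement match its speaker's type — contradiction.
So Alice is a knight.
With that fixed, Lena's statement is true, so Lena is a knight.
With that fixed, Isla's statement is true, so Isla is a knight.

Alice: knight, Isla: knight, Lena: knight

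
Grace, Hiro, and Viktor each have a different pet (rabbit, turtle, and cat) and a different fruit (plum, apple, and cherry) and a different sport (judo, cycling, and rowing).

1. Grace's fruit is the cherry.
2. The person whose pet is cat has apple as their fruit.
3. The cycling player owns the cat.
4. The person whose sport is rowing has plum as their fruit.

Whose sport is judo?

Grace

With clues 1–4, Hiro and Viktor are impossible for the one with sport judo.
That leaves Grace.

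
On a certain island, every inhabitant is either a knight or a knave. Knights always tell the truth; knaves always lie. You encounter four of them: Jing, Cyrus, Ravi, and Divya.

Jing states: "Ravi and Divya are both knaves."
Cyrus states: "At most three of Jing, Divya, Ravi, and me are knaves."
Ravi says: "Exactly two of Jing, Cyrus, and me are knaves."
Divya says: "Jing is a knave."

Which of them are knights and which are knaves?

Jing: knight, Cyrus: knight, Ravi: knave, Divya: knave

Consider Jing. Suppose Jing is a knave.
Then no assignment of the remaining roles makes every statement match its speaker's type — contradiction.
So Jing is a knight.
With that fixed, Cyrus's statement is true, so Cyrus is a knight.
With that fixed, Ravi's statement is false, so Ravi is a knave.
With that fixed, Divya's statement is false, so Divya is a knave.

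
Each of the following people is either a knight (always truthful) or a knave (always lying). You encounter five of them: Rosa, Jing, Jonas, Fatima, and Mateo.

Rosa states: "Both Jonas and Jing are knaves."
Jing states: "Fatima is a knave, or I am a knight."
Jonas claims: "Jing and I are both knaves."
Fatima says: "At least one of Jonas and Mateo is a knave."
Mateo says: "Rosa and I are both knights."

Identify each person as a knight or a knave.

Rosa: knave, Jing: knight, Jonas: knave, Fatima: knight, Mateo: knave

Consider Rosa. Suppose Rosa is a knight.
Then no assignment of the remaining roles makes every statement match its speaker's type — contradiction.
So Rosa is a knave.
With that fixed, Mateo's statement is false, so Mateo is a knave.
With that fixed, Fatima's statement is true, so Fatima is a knight.
Consider Jing. Suppose Jing is a knave.
Then whichever role Jonas has, Jonas's statement has the wrong truth value — contradiction.
So Jing is a knight.
With that fixed, Jonas's statement is false, so Jonas is a knave.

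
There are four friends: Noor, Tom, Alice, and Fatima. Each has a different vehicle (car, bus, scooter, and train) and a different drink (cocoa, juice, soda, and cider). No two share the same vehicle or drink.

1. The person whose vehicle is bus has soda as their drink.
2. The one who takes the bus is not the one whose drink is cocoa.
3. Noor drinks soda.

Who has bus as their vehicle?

With clues 1–3, Alice, Fatima, and Tom are impossible for the one with vehicle bus.
That leaves Noor.

Noor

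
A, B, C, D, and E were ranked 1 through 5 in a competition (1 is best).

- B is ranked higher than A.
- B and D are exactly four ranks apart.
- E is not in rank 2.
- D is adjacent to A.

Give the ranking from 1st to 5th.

B, C, E, A, D

From clue 1: A is in {2,3,4,5}.
From clues 1–2: B → rank 1, D → rank 5.
From clues 1–3: E is in {3,4}.
From clues 1–4: C → rank 2, E → rank 3, A → rank 4.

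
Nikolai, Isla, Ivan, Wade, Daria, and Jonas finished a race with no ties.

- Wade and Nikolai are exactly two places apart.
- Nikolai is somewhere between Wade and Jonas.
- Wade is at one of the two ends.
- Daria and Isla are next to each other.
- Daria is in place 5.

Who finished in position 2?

Ivan

With clues 1–3, Nikolai and Wade are ruled out for place 2.
With clues 1–4, Jonas is ruled out for place 2.
With clues 1–5, Daria and Isla are ruled out for place 2.
So place 2 is Ivan.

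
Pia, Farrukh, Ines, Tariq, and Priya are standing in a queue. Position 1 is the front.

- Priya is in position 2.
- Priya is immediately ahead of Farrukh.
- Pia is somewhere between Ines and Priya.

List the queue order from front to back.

Tariq, Priya, Farrukh, Pia, Ines

From clue 1: Priya → position 2.
From clues 1–2: Farrukh → position 3.
From clues 1–3: Tariq → position 1, Pia → position 4, Ines → position 5.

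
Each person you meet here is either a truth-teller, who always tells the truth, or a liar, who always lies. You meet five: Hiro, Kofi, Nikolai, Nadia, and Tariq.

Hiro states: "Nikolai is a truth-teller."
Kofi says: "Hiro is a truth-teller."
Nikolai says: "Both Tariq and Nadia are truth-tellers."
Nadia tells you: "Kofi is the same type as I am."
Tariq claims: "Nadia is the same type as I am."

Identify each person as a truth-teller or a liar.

Consider Hiro. Suppose Hiro is a liar.
Then no assignment of the remaining roles makes every statement match its speaker's type — contradiction.
So Hiro is a truth-teller.
With that fixed, Kofi's statement is true, so Kofi is a truth-teller.
Consider Nikolai. Suppose Nikolai is a liar.
Then Hiro's statement comes out false, contradicting Hiro being a truth-teller.
So Nikolai is a truth-teller.
Consider Nadia. Suppose Nadia is a liar.
Then Nikolai's statement comes out false, contradicting Nikolai being a truth-teller.
So Nadia is a truth-teller.
Consider Tariq. Suppose Tariq is a liar.
Then Nikolai's statement comes out false, contradicting Nikolai being a truth-teller.
So Tariq is a truth-teller.

Hiro: truth-teller, Kofi: truth-teller, Nikolai: truth-teller, Nadia: truth-teller, Tariq: truth-teller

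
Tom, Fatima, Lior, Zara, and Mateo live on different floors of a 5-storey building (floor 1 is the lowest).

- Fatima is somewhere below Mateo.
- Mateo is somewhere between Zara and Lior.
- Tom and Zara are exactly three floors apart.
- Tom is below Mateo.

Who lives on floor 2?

Tom

With clues 1–2, Mateo is ruled out for floor 2.
With clues 1–3, Lior is ruled out for floor 2.
With clues 1–4, Fatima and Zara are ruled out for floor 2.
So floor 2 is Tom.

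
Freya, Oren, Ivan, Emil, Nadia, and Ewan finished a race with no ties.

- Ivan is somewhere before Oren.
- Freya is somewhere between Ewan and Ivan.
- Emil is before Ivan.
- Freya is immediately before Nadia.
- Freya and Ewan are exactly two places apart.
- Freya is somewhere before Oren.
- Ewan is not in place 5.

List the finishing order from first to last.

Ewan, Emil, Freya, Nadia, Ivan, Oren

From clue 1: Oren is in {2,3,4,5,6}.
From clues 1–2: Freya is in {2,3,4,5}.
From clues 1–4: Ivan is in {2,5}.
From clues 1–5: Freya is in {3,4}.
From clues 1–6: Freya → place 3, Nadia → place 4, Oren → place 6.
From clues 1–7: Ewan → place 1, Emil → place 2, Ivan → place 5.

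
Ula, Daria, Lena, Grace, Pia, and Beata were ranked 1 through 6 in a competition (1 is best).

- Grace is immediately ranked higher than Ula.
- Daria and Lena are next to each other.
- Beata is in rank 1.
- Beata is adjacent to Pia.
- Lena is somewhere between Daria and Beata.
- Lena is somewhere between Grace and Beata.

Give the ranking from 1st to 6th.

From clue 1: Ula is in {2,3,4,5,6}.
From clues 1–3: Beata → rank 1.
From clues 1–4: Pia → rank 2.
From clues 1–5: Ula is in {4,6}.
From clues 1–6: Lena → rank 3, Daria → rank 4, Grace → rank 5, Ula → rank 6.

Beata, Pia, Lena, Daria, Grace, Ula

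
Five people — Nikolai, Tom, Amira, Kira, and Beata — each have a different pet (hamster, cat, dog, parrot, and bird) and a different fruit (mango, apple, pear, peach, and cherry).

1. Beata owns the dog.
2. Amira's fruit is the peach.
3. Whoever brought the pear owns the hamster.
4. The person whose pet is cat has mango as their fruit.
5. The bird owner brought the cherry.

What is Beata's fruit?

With clues 1–2, peach is impossible for Beata's fruit.
With clues 1–3, pear is impossible for Beata's fruit.
With clues 1–4, mango is impossible for Beata's fruit.
With clues 1–5, cherry is impossible for Beata's fruit.
That leaves apple.

apple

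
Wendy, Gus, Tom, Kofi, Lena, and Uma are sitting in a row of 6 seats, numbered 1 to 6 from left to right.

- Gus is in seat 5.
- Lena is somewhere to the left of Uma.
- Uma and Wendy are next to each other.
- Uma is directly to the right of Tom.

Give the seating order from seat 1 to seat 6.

Lena, Tom, Uma, Wendy, Gus, Kofi

From clue 1: Gus → seat 5.
From clues 1–2: Lena is in {1,2,3,4}.
From clues 1–3: Lena is in {1,2}.
From clues 1–4: Lena → seat 1, Tom → seat 2, Uma → seat 3, Wendy → seat 4, Kofi → seat 6.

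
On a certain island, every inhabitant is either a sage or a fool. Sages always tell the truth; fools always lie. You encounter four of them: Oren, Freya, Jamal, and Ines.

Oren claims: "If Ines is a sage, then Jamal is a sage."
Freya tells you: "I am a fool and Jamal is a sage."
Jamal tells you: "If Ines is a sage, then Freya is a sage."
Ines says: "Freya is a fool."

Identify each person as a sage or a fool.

Oren: fool, Freya: fool, Jamal: fool, Ines: sage

Consider Oren. Suppose Oren is a sage.
Then no assignment of the remaining roles makes every statement match its speaker's type — contradiction.
So Oren is a fool.
Consider Freya. Suppose Freya is a sage.
Then Freya's own statement would have to be true, but it can't be — contradiction.
So Freya is a fool.
With that fixed, Ines's statement is true, so Ines is a sage.
With that fixed, Jamal's statement is false, so Jamal is a fool.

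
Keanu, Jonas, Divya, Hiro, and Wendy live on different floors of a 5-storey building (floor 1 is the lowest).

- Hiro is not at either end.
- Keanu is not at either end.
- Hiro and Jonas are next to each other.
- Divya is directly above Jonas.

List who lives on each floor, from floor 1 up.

From clue 1: Hiro is in {2,3,4}.
From clues 1–2: Keanu is in {2,3,4}.
From clues 1–4: Wendy → floor 1, Keanu → floor 2, Hiro → floor 3, Jonas → floor 4, Divya → floor 5.

Wendy, Keanu, Hiro, Jonas, Divya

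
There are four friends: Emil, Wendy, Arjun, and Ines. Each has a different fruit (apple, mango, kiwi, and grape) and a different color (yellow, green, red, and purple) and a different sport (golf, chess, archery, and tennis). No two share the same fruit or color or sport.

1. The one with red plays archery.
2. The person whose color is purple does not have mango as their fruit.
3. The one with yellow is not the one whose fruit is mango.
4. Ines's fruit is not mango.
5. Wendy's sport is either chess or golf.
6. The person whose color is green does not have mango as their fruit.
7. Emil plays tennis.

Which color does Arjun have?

With clues 1–7, green, purple, and yellow are impossible for Arjun's color.
That leaves red.

red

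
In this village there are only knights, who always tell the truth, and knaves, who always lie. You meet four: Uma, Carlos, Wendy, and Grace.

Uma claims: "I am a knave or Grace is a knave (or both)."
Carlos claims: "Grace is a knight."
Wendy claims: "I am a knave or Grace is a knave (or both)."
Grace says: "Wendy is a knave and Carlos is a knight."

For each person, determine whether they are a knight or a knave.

Uma: knight, Carlos: knave, Wendy: knight, Grace: knave

Consider Uma. Suppose Uma is a knave.
Then Uma's own statement would have to be false, but it can't be — contradiction.
So Uma is a knight.
Consider Carlos. Suppose Carlos is a knight.
Then no assignment of the remaining roles makes every statement match its speaker's type — contradiction.
So Carlos is a knave.
With that fixed, Grace's statement is false, so Grace is a knave.
With that fixed, Wendy's statement is true, so Wendy is a knight.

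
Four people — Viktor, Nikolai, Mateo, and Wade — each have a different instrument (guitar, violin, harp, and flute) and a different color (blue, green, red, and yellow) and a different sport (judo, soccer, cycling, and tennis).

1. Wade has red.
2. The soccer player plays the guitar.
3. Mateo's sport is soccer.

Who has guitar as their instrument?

Mateo

With clues 1–3, Nikolai, Viktor, and Wade are impossible for the one with instrument guitar.
That leaves Mateo.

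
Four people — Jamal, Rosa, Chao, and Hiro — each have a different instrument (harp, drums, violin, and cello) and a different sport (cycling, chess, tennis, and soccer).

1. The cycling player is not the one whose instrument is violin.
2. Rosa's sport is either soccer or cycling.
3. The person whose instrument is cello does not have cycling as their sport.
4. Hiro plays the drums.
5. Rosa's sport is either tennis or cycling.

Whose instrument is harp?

With clues 1–4, Hiro is impossible for the one with instrument harp.
With clues 1–5, Chao and Jamal are impossible for the one with instrument harp.
That leaves Rosa.

Rosa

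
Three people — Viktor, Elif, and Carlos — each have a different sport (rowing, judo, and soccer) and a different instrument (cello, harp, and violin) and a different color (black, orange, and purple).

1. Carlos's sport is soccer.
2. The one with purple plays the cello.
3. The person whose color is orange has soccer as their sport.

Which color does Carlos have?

orange

With clues 1–3, black and purple are impossible for Carlos's color.
That leaves orange.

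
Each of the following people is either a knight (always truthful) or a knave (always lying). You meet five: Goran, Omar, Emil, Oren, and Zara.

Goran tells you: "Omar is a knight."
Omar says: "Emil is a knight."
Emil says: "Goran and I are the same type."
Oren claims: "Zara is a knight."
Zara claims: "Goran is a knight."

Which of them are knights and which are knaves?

Goran: knight, Omar: knight, Emil: knight, Oren: knight, Zara: knight

Consider Goran. Suppose Goran is a knave.
Then whichever role Emil has, Emil's statement has the wrong truth value — contradiction.
So Goran is a knight.
With that fixed, Zara's statement is true, so Zara is a knight.
With that fixed, Oren's statement is true, so Oren is a knight.
Consider Omar. Suppose Omar is a knave.
Then Goran's statement comes out false, contradicting Goran being a knight.
So Omar is a knight.
Consider Emil. Suppose Emil is a knave.
Then Omar's statement comes out false, contradicting Omar being a knight.
So Emil is a knight.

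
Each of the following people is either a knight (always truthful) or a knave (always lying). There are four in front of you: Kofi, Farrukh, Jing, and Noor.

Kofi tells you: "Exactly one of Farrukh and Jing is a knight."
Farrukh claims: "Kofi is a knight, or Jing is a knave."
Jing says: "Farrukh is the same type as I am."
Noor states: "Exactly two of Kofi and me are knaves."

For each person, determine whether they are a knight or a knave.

Kofi: knight, Farrukh: knight, Jing: knave, Noor: knave

Consider Kofi. Suppose Kofi is a knave.
Then whichever role Noor has, Noor's statement has the wrong truth value — contradiction.
So Kofi is a knight.
With that fixed, Farrukh's statement is true, so Farrukh is a knight.
With that fixed, Noor's statement is false, so Noor is a knave.
Consider Jing. Suppose Jing is a knight.
Then Kofi's statement comes out false, contradicting Kofi being a knight.
So Jing is a knave.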